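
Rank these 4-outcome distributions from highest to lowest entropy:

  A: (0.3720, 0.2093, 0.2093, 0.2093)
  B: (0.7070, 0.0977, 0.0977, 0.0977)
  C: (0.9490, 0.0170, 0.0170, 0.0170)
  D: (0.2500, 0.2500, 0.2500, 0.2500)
D > A > B > C

Key insight: Entropy is maximized by uniform distributions and minimized by concentrated distributions.

Entropies:
  H(A) = 1.9476 bits
  H(B) = 1.3370 bits
  H(C) = 0.3715 bits
  H(D) = 2.0000 bits

Ranking: D > A > B > C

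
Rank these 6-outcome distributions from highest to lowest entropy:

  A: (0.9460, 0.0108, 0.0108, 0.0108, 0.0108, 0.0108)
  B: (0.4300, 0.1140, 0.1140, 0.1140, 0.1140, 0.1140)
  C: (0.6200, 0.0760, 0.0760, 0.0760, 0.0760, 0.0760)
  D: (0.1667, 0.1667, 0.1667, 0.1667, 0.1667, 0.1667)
D > B > C > A

Key insight: Entropy is maximized by uniform distributions and minimized by concentrated distributions.

Entropies:
  H(A) = 0.4285 bits
  H(B) = 2.3093 bits
  H(C) = 1.8404 bits
  H(D) = 2.5850 bits

Ranking: D > B > C > A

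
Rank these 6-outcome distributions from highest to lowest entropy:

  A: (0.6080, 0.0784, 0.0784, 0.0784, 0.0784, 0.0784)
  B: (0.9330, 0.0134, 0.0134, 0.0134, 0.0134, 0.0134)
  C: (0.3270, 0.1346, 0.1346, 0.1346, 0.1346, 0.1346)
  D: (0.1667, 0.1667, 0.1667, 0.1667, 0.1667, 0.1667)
D > C > A > B

Key insight: Entropy is maximized by uniform distributions and minimized by concentrated distributions.

Entropies:
  H(A) = 1.8763 bits
  H(B) = 0.5102 bits
  H(C) = 2.4745 bits
  H(D) = 2.5850 bits

Ranking: D > C > A > B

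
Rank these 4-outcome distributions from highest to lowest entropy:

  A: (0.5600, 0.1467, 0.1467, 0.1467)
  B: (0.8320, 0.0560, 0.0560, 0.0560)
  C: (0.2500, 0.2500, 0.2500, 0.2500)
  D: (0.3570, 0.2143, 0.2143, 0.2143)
C > D > A > B

Key insight: Entropy is maximized by uniform distributions and minimized by concentrated distributions.

Entropies:
  H(A) = 1.6870 bits
  H(B) = 0.9194 bits
  H(C) = 2.0000 bits
  H(D) = 1.9593 bits

Ranking: C > D > A > B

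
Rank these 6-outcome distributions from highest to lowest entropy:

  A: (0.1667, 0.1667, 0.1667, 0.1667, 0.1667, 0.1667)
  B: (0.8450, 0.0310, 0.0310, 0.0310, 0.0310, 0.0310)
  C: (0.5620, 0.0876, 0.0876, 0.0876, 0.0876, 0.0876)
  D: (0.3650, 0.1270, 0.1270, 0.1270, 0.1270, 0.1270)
A > D > C > B

Key insight: Entropy is maximized by uniform distributions and minimized by concentrated distributions.

Entropies:
  H(A) = 2.5850 bits
  H(B) = 0.9821 bits
  H(C) = 2.0059 bits
  H(D) = 2.4212 bits

Ranking: A > D > C > B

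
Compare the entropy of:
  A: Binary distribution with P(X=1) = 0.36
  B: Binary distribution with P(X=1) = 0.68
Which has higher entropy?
A

For binary distributions, entropy is maximized at p=0.5 and decreases as p moves toward 0 or 1.

H(A) = H(0.36) = 0.9427 bits
H(B) = H(0.68) = 0.9044 bits

Distribution A (p=0.36) is closer to uniform (p=0.5), so it has higher entropy.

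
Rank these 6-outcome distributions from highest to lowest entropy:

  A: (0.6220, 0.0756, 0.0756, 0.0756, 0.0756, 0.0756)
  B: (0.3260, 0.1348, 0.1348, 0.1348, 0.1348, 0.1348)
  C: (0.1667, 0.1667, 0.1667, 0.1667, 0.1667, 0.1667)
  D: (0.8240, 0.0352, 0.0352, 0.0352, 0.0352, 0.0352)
C > B > A > D

Key insight: Entropy is maximized by uniform distributions and minimized by concentrated distributions.

Entropies:
  H(A) = 1.8343 bits
  H(B) = 2.4758 bits
  H(C) = 2.5850 bits
  H(D) = 1.0799 bits

Ranking: C > B > A > D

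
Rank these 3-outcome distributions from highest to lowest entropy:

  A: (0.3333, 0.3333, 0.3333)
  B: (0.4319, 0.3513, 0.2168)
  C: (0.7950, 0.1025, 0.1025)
A > B > C

Key insight: Entropy is maximized by uniform distributions and minimized by concentrated distributions.

- Uniform distributions have maximum entropy log₂(3) = 1.5850 bits
- The more "peaked" or concentrated a distribution, the lower its entropy

Entropies:
  H(A) = 1.5850 bits
  H(B) = 1.5315 bits
  H(C) = 0.9368 bits

Ranking: A > B > C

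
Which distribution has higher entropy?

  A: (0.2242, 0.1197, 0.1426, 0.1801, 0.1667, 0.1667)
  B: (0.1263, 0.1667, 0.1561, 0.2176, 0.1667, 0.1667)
B

Both distributions are close to uniform, making this a harder comparison.

H(A) = 2.5581 bits
H(B) = 2.5665 bits

The distribution closer to uniform has higher entropy.
Answer: B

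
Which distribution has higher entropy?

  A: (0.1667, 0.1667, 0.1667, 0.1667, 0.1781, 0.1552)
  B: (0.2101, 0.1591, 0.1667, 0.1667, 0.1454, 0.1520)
A

Both distributions are close to uniform, making this a harder comparison.

H(A) = 2.5838 bits
H(B) = 2.5742 bits

The distribution closer to uniform has higher entropy.
Answer: A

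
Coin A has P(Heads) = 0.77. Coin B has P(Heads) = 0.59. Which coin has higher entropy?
B

For binary distributions, entropy is maximized at p=0.5 and decreases as p moves toward 0 or 1.

H(A) = H(0.77) = 0.7780 bits
H(B) = H(0.59) = 0.9765 bits

Distribution B (p=0.59) is closer to uniform (p=0.5), so it has higher entropy.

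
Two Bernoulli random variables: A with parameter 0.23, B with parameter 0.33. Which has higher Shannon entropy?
B

For binary distributions, entropy is maximized at p=0.5 and decreases as p moves toward 0 or 1.

H(A) = H(0.23) = 0.7780 bits
H(B) = H(0.33) = 0.9149 bits

Distribution B (p=0.33) is closer to uniform (p=0.5), so it has higher entropy.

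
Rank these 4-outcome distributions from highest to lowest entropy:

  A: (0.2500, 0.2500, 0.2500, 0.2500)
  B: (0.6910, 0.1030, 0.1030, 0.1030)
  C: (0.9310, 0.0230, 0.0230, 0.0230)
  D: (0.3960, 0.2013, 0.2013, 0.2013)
A > D > B > C

Key insight: Entropy is maximized by uniform distributions and minimized by concentrated distributions.

Entropies:
  H(A) = 2.0000 bits
  H(B) = 1.3818 bits
  H(C) = 0.4715 bits
  H(D) = 1.9259 bits

Ranking: A > D > B > C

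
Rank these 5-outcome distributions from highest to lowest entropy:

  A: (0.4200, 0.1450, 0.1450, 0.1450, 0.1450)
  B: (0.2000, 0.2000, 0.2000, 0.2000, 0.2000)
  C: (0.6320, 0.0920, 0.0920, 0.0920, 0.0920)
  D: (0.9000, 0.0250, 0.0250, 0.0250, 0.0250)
B > A > C > D

Key insight: Entropy is maximized by uniform distributions and minimized by concentrated distributions.

Entropies:
  H(A) = 2.1415 bits
  H(B) = 2.3219 bits
  H(C) = 1.6851 bits
  H(D) = 0.6690 bits

Ranking: B > A > C > D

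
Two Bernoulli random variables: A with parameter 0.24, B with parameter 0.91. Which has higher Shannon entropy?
A

For binary distributions, entropy is maximized at p=0.5 and decreases as p moves toward 0 or 1.

H(A) = H(0.24) = 0.7950 bits
H(B) = H(0.91) = 0.4365 bits

Distribution A (p=0.24) is closer to uniform (p=0.5), so it has higher entropy.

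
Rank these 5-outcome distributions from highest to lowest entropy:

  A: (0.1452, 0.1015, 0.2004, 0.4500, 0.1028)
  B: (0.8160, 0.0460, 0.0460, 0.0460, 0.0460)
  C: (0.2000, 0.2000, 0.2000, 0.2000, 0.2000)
C > A > B

Key insight: Entropy is maximized by uniform distributions and minimized by concentrated distributions.

- Uniform distributions have maximum entropy log₂(5) = 2.3219 bits
- The more "peaked" or concentrated a distribution, the lower its entropy

Entropies:
  H(A) = 2.0598 bits
  H(B) = 1.0567 bits
  H(C) = 2.3219 bits

Ranking: C > A > B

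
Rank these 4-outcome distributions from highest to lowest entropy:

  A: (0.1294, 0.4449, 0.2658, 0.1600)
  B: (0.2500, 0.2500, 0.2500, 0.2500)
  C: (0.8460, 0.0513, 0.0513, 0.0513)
B > A > C

Key insight: Entropy is maximized by uniform distributions and minimized by concentrated distributions.

- Uniform distributions have maximum entropy log₂(4) = 2.0000 bits
- The more "peaked" or concentrated a distribution, the lower its entropy

Entropies:
  H(A) = 1.8327 bits
  H(B) = 2.0000 bits
  H(C) = 0.8638 bits

Ranking: B > A > C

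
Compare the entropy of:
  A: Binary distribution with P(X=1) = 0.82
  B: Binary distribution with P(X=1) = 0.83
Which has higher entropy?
A

For binary distributions, entropy is maximized at p=0.5 and decreases as p moves toward 0 or 1.

H(A) = H(0.82) = 0.6801 bits
H(B) = H(0.83) = 0.6577 bits

Distribution A (p=0.82) is closer to uniform (p=0.5), so it has higher entropy.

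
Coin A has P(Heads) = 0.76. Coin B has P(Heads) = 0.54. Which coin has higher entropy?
B

For binary distributions, entropy is maximized at p=0.5 and decreases as p moves toward 0 or 1.

H(A) = H(0.76) = 0.7950 bits
H(B) = H(0.54) = 0.9954 bits

Distribution B (p=0.54) is closer to uniform (p=0.5), so it has higher entropy.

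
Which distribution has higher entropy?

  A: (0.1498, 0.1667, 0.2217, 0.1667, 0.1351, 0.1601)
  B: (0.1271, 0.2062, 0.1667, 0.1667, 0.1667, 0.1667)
B

Both distributions are close to uniform, making this a harder comparison.

H(A) = 2.5670 bits
H(B) = 2.5713 bits

The distribution closer to uniform has higher entropy.
Answer: B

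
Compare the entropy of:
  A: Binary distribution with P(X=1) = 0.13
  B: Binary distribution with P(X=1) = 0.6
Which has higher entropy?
B

For binary distributions, entropy is maximized at p=0.5 and decreases as p moves toward 0 or 1.

H(A) = H(0.13) = 0.5574 bits
H(B) = H(0.6) = 0.9710 bits

Distribution B (p=0.6) is closer to uniform (p=0.5), so it has higher entropy.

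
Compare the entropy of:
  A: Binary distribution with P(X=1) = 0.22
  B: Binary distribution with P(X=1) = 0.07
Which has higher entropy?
A

For binary distributions, entropy is maximized at p=0.5 and decreases as p moves toward 0 or 1.

H(A) = H(0.22) = 0.7602 bits
H(B) = H(0.07) = 0.3659 bits

Distribution A (p=0.22) is closer to uniform (p=0.5), so it has higher entropy.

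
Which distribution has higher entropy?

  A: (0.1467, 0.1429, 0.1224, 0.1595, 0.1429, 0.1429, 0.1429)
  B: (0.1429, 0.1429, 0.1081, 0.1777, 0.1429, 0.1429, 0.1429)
A

Both distributions are close to uniform, making this a harder comparison.

H(A) = 2.8037 bits
H(B) = 2.7950 bits

The distribution closer to uniform has higher entropy.
Answer: A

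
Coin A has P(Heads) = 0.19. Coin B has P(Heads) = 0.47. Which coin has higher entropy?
B

For binary distributions, entropy is maximized at p=0.5 and decreases as p moves toward 0 or 1.

H(A) = H(0.19) = 0.7015 bits
H(B) = H(0.47) = 0.9974 bits

Distribution B (p=0.47) is closer to uniform (p=0.5), so it has higher entropy.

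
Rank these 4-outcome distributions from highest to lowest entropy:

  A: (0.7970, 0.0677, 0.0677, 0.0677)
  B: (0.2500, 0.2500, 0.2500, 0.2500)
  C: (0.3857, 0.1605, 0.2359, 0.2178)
B > C > A

Key insight: Entropy is maximized by uniform distributions and minimized by concentrated distributions.

- Uniform distributions have maximum entropy log₂(4) = 2.0000 bits
- The more "peaked" or concentrated a distribution, the lower its entropy

Entropies:
  H(A) = 1.0496 bits
  H(B) = 2.0000 bits
  H(C) = 1.9243 bits

Ranking: B > C > A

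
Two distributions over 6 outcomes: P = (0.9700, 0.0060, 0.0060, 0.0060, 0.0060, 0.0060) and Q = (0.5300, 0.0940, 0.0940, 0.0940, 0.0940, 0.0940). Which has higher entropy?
Q

P is highly concentrated on one outcome (97%), making it nearly deterministic. Q spreads its mass more evenly (max 53%). The more spread-out distribution has higher entropy: H(P) ≈ 0.264 bits, H(Q) ≈ 2.089 bits.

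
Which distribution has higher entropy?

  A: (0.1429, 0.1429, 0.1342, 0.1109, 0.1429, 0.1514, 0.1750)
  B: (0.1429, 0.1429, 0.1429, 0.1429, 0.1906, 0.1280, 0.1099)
A

Both distributions are close to uniform, making this a harder comparison.

H(A) = 2.7961 bits
H(B) = 2.7898 bits

The distribution closer to uniform has higher entropy.
Answer: A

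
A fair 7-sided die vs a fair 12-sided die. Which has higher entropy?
12-sided die

Both are uniform distributions; for uniform over n outcomes, H = log₂(n). H(7-sided) = log₂(7) = 2.807 bits and H(12-sided) = log₂(12) = 3.585 bits. More outcomes in a uniform distribution means higher entropy.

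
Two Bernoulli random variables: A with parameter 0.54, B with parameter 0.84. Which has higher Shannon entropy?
A

For binary distributions, entropy is maximized at p=0.5 and decreases as p moves toward 0 or 1.

H(A) = H(0.54) = 0.9954 bits
H(B) = H(0.84) = 0.6343 bits

Distribution A (p=0.54) is closer to uniform (p=0.5), so it has higher entropy.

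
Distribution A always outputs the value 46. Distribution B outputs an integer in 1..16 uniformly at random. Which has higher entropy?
B

A is deterministic, so H(A) = 0. B is uniform over 16 outcomes, so H(B) = log₂(16) = 4.000 bits. Any distribution with genuine randomness has higher entropy than a deterministic one.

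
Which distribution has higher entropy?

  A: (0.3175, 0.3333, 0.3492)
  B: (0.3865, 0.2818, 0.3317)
A

Both distributions are close to uniform, making this a harder comparison.

H(A) = 1.5839 bits
H(B) = 1.5731 bits

The distribution closer to uniform has higher entropy.
Answer: A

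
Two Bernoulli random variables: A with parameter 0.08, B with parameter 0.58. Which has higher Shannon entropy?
B

For binary distributions, entropy is maximized at p=0.5 and decreases as p moves toward 0 or 1.

H(A) = H(0.08) = 0.4022 bits
H(B) = H(0.58) = 0.9815 bits

Distribution B (p=0.58) is closer to uniform (p=0.5), so it has higher entropy.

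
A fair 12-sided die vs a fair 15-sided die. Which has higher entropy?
15-sided die

Both are uniform distributions; for uniform over n outcomes, H = log₂(n). H(12-sided) = log₂(12) = 3.585 bits and H(15-sided) = log₂(15) = 3.907 bits. More outcomes in a uniform distribution means higher entropy.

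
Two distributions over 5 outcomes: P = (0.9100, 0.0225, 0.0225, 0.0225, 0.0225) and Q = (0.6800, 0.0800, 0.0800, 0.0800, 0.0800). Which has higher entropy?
Q

P is highly concentrated on one outcome (91%), making it nearly deterministic. Q spreads its mass more evenly (max 68%). The more spread-out distribution has higher entropy: H(P) ≈ 0.616 bits, H(Q) ≈ 1.544 bits.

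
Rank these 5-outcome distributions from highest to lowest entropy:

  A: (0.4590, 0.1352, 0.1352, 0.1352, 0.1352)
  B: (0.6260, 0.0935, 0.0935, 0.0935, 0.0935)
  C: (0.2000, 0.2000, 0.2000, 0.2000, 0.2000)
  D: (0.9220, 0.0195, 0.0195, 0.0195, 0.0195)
C > A > B > D

Key insight: Entropy is maximized by uniform distributions and minimized by concentrated distributions.

Entropies:
  H(A) = 2.0771 bits
  H(B) = 1.7017 bits
  H(C) = 2.3219 bits
  H(D) = 0.5511 bits

Ranking: C > A > B > D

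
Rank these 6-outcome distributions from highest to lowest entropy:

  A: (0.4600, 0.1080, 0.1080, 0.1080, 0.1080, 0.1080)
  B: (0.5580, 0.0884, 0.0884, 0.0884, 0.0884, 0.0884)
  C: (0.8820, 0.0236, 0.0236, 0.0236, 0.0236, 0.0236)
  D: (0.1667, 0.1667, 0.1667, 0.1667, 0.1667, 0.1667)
D > A > B > C

Key insight: Entropy is maximized by uniform distributions and minimized by concentrated distributions.

Entropies:
  H(A) = 2.2492 bits
  H(B) = 2.0166 bits
  H(C) = 0.7976 bits
  H(D) = 2.5850 bits

Ranking: D > A > B > C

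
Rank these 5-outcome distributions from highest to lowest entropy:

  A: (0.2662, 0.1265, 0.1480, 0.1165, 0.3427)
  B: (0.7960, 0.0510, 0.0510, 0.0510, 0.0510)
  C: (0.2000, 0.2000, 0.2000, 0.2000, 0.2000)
C > A > B

Key insight: Entropy is maximized by uniform distributions and minimized by concentrated distributions.

- Uniform distributions have maximum entropy log₂(5) = 2.3219 bits
- The more "peaked" or concentrated a distribution, the lower its entropy

Entropies:
  H(A) = 2.1844 bits
  H(B) = 1.1379 bits
  H(C) = 2.3219 bits

Ranking: C > A > B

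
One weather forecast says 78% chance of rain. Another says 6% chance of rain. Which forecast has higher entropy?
78% forecast

Treat each forecast as a Bernoulli distribution. Binary entropy is maximized at p=0.5 and falls off symmetrically toward 0 or 1. The 78% forecast is closer to 50%, so it is more uncertain. H(78%) ≈ 0.760 bits, H(6%) ≈ 0.327 bits.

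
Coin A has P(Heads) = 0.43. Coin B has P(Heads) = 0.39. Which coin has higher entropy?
A

For binary distributions, entropy is maximized at p=0.5 and decreases as p moves toward 0 or 1.

H(A) = H(0.43) = 0.9858 bits
H(B) = H(0.39) = 0.9648 bits

Distribution A (p=0.43) is closer to uniform (p=0.5), so it has higher entropy.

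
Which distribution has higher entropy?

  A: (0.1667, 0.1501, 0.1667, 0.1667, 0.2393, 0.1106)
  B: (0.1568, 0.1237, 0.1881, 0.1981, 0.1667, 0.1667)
B

Both distributions are close to uniform, making this a harder comparison.

H(A) = 2.5482 bits
H(B) = 2.5698 bits

The distribution closer to uniform has higher entropy.
Answer: B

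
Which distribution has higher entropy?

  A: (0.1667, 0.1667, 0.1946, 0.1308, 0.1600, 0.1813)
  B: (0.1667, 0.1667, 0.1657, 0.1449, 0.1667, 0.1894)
B

Both distributions are close to uniform, making this a harder comparison.

H(A) = 2.5746 bits
H(B) = 2.5807 bits

The distribution closer to uniform has higher entropy.
Answer: B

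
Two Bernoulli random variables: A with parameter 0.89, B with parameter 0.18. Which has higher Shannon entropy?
B

For binary distributions, entropy is maximized at p=0.5 and decreases as p moves toward 0 or 1.

H(A) = H(0.89) = 0.4999 bits
H(B) = H(0.18) = 0.6801 bits

Distribution B (p=0.18) is closer to uniform (p=0.5), so it has higher entropy.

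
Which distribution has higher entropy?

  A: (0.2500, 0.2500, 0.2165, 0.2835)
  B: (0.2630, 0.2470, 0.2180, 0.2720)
B

Both distributions are close to uniform, making this a harder comparison.

H(A) = 1.9935 bits
H(B) = 1.9951 bits

The distribution closer to uniform has higher entropy.
Answer: B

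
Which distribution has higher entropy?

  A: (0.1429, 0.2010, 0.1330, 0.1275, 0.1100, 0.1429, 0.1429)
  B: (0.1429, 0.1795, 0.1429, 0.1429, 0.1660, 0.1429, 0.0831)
A

Both distributions are close to uniform, making this a harder comparison.

H(A) = 2.7846 bits
H(B) = 2.7772 bits

The distribution closer to uniform has higher entropy.
Answer: A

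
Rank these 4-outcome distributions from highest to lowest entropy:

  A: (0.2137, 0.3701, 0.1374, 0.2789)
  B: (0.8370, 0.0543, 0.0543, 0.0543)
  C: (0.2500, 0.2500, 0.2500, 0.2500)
C > A > B

Key insight: Entropy is maximized by uniform distributions and minimized by concentrated distributions.

- Uniform distributions have maximum entropy log₂(4) = 2.0000 bits
- The more "peaked" or concentrated a distribution, the lower its entropy

Entropies:
  H(A) = 1.9137 bits
  H(B) = 0.8998 bits
  H(C) = 2.0000 bits

Ranking: C > A > B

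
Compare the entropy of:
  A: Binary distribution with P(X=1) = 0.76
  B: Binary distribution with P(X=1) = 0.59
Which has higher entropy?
B

For binary distributions, entropy is maximized at p=0.5 and decreases as p moves toward 0 or 1.

H(A) = H(0.76) = 0.7950 bits
H(B) = H(0.59) = 0.9765 bits

Distribution B (p=0.59) is closer to uniform (p=0.5), so it has higher entropy.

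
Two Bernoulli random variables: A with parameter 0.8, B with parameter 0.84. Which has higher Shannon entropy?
A

For binary distributions, entropy is maximized at p=0.5 and decreases as p moves toward 0 or 1.

H(A) = H(0.8) = 0.7219 bits
H(B) = H(0.84) = 0.6343 bits

Distribution A (p=0.8) is closer to uniform (p=0.5), so it has higher entropy.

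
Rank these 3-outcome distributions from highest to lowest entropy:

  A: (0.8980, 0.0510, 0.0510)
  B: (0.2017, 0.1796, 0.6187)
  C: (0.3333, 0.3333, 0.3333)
C > B > A

Key insight: Entropy is maximized by uniform distributions and minimized by concentrated distributions.

- Uniform distributions have maximum entropy log₂(3) = 1.5850 bits
- The more "peaked" or concentrated a distribution, the lower its entropy

Entropies:
  H(A) = 0.5773 bits
  H(B) = 1.3393 bits
  H(C) = 1.5850 bits

Ranking: C > B > A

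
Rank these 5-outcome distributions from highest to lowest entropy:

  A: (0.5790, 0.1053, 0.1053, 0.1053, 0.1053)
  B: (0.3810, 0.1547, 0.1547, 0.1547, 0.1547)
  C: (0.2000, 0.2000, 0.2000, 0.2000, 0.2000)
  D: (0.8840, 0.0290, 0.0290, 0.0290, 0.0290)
C > B > A > D

Key insight: Entropy is maximized by uniform distributions and minimized by concentrated distributions.

Entropies:
  H(A) = 1.8239 bits
  H(B) = 2.1967 bits
  H(C) = 2.3219 bits
  H(D) = 0.7498 bits

Ranking: C > B > A > D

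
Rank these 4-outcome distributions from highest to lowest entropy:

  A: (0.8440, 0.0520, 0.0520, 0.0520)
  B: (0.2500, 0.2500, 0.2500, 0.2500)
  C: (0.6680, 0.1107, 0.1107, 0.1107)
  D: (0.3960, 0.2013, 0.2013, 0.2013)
B > D > C > A

Key insight: Entropy is maximized by uniform distributions and minimized by concentrated distributions.

Entropies:
  H(A) = 0.8719 bits
  H(B) = 2.0000 bits
  H(C) = 1.4432 bits
  H(D) = 1.9259 bits

Ranking: B > D > C > A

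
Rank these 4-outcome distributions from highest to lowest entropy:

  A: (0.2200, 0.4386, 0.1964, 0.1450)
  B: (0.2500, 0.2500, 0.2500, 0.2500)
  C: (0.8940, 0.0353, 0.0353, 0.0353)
B > A > C

Key insight: Entropy is maximized by uniform distributions and minimized by concentrated distributions.

- Uniform distributions have maximum entropy log₂(4) = 2.0000 bits
- The more "peaked" or concentrated a distribution, the lower its entropy

Entropies:
  H(A) = 1.8672 bits
  H(B) = 2.0000 bits
  H(C) = 0.6557 bits

Ranking: B > A > C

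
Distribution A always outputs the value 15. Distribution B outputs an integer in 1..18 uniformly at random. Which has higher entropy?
B

A is deterministic, so H(A) = 0. B is uniform over 18 outcomes, so H(B) = log₂(18) = 4.170 bits. Any distribution with genuine randomness has higher entropy than a deterministic one.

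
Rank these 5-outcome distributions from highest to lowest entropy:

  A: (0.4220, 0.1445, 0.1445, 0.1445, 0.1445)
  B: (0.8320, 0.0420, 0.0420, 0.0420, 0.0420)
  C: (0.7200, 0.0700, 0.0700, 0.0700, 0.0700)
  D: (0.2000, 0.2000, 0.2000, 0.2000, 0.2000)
D > A > C > B

Key insight: Entropy is maximized by uniform distributions and minimized by concentrated distributions.

Entropies:
  H(A) = 2.1384 bits
  H(B) = 0.9891 bits
  H(C) = 1.4155 bits
  H(D) = 2.3219 bits

Ranking: D > A > C > B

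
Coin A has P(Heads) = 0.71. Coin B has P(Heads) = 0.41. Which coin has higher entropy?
B

For binary distributions, entropy is maximized at p=0.5 and decreases as p moves toward 0 or 1.

H(A) = H(0.71) = 0.8687 bits
H(B) = H(0.41) = 0.9765 bits

Distribution B (p=0.41) is closer to uniform (p=0.5), so it has higher entropy.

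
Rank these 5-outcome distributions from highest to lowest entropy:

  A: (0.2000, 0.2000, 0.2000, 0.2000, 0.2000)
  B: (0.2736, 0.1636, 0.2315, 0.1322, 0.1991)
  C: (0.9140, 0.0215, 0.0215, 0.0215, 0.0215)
A > B > C

Key insight: Entropy is maximized by uniform distributions and minimized by concentrated distributions.

- Uniform distributions have maximum entropy log₂(5) = 2.3219 bits
- The more "peaked" or concentrated a distribution, the lower its entropy

Entropies:
  H(A) = 2.3219 bits
  H(B) = 2.2771 bits
  H(C) = 0.5950 bits

Ranking: A > B > C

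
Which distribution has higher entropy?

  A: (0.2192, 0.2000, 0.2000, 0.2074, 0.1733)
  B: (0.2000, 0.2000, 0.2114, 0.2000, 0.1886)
B

Both distributions are close to uniform, making this a harder comparison.

H(A) = 2.3177 bits
H(B) = 2.3210 bits

The distribution closer to uniform has higher entropy.
Answer: B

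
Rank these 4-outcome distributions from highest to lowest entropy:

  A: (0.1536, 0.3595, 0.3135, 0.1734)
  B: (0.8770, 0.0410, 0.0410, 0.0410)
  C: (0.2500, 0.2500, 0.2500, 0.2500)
C > A > B

Key insight: Entropy is maximized by uniform distributions and minimized by concentrated distributions.

- Uniform distributions have maximum entropy log₂(4) = 2.0000 bits
- The more "peaked" or concentrated a distribution, the lower its entropy

Entropies:
  H(A) = 1.9087 bits
  H(B) = 0.7329 bits
  H(C) = 2.0000 bits

Ranking: C > A > B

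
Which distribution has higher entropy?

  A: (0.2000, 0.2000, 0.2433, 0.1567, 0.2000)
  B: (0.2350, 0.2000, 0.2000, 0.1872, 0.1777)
B

Both distributions are close to uniform, making this a harder comparison.

H(A) = 2.3083 bits
H(B) = 2.3153 bits

The distribution closer to uniform has higher entropy.
Answer: B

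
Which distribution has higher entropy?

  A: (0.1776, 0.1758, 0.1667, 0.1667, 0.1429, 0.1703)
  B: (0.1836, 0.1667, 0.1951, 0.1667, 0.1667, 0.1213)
A

Both distributions are close to uniform, making this a harder comparison.

H(A) = 2.5815 bits
H(B) = 2.5706 bits

The distribution closer to uniform has higher entropy.
Answer: A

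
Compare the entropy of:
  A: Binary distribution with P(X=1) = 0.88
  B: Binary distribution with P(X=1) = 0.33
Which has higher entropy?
B

For binary distributions, entropy is maximized at p=0.5 and decreases as p moves toward 0 or 1.

H(A) = H(0.88) = 0.5294 bits
H(B) = H(0.33) = 0.9149 bits

Distribution B (p=0.33) is closer to uniform (p=0.5), so it has higher entropy.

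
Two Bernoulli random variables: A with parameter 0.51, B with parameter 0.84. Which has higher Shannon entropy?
A

For binary distributions, entropy is maximized at p=0.5 and decreases as p moves toward 0 or 1.

H(A) = H(0.51) = 0.9997 bits
H(B) = H(0.84) = 0.6343 bits

Distribution A (p=0.51) is closer to uniform (p=0.5), so it has higher entropy.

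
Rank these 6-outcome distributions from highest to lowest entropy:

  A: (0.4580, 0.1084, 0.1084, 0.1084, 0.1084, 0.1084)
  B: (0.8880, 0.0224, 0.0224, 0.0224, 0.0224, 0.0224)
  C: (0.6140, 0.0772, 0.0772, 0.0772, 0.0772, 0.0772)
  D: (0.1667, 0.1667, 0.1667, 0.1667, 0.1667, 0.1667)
D > A > C > B

Key insight: Entropy is maximized by uniform distributions and minimized by concentrated distributions.

Entropies:
  H(A) = 2.2534 bits
  H(B) = 0.7660 bits
  H(C) = 1.8584 bits
  H(D) = 2.5850 bits

Ranking: D > A > C > B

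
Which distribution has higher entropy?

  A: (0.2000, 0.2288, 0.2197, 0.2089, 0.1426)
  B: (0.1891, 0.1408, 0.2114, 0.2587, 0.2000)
A

Both distributions are close to uniform, making this a harder comparison.

H(A) = 2.3042 bits
H(B) = 2.2956 bits

The distribution closer to uniform has higher entropy.
Answer: A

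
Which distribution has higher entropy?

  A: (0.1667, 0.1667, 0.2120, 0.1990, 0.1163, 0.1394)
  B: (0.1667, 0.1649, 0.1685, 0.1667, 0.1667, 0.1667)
B

Both distributions are close to uniform, making this a harder comparison.

H(A) = 2.5568 bits
H(B) = 2.5849 bits

The distribution closer to uniform has higher entropy.
Answer: B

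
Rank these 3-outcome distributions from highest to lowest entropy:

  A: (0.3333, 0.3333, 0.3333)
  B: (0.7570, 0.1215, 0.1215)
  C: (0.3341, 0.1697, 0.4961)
A > C > B

Key insight: Entropy is maximized by uniform distributions and minimized by concentrated distributions.

- Uniform distributions have maximum entropy log₂(3) = 1.5850 bits
- The more "peaked" or concentrated a distribution, the lower its entropy

Entropies:
  H(A) = 1.5850 bits
  H(B) = 1.0430 bits
  H(C) = 1.4644 bits

Ranking: A > C > B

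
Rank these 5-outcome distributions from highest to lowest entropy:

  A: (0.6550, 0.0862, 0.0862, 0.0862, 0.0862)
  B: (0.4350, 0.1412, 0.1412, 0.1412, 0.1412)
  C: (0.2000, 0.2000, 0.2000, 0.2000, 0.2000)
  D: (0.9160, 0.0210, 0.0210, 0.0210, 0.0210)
C > B > A > D

Key insight: Entropy is maximized by uniform distributions and minimized by concentrated distributions.

Entropies:
  H(A) = 1.6195 bits
  H(B) = 2.1178 bits
  H(C) = 2.3219 bits
  H(D) = 0.5841 bits

Ranking: C > B > A > D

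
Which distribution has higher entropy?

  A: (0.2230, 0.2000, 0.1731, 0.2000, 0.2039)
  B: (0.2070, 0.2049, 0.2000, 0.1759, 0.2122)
B

Both distributions are close to uniform, making this a harder comparison.

H(A) = 2.3173 bits
H(B) = 2.3190 bits

The distribution closer to uniform has higher entropy.
Answer: B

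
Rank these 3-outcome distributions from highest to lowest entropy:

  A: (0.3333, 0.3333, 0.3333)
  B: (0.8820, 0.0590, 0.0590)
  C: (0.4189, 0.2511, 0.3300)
A > C > B

Key insight: Entropy is maximized by uniform distributions and minimized by concentrated distributions.

- Uniform distributions have maximum entropy log₂(3) = 1.5850 bits
- The more "peaked" or concentrated a distribution, the lower its entropy

Entropies:
  H(A) = 1.5850 bits
  H(B) = 0.6416 bits
  H(C) = 1.5543 bits

Ranking: A > C > B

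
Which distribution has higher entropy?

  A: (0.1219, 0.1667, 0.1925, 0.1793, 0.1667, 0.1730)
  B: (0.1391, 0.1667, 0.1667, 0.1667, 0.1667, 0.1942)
B

Both distributions are close to uniform, making this a harder comparison.

H(A) = 2.5718 bits
H(B) = 2.5784 bits

The distribution closer to uniform has higher entropy.
Answer: B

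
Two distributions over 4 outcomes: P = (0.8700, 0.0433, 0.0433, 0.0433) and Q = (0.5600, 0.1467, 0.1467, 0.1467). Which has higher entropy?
Q

P is highly concentrated on one outcome (87%), making it nearly deterministic. Q spreads its mass more evenly (max 56%). The more spread-out distribution has higher entropy: H(P) ≈ 0.763 bits, H(Q) ≈ 1.687 bits.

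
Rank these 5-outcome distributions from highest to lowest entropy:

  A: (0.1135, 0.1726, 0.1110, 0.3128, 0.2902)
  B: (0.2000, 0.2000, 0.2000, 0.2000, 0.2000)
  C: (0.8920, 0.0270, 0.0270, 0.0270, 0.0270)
B > A > C

Key insight: Entropy is maximized by uniform distributions and minimized by concentrated distributions.

- Uniform distributions have maximum entropy log₂(5) = 2.3219 bits
- The more "peaked" or concentrated a distribution, the lower its entropy

Entropies:
  H(A) = 2.1882 bits
  H(B) = 2.3219 bits
  H(C) = 0.7099 bits

Ranking: B > A > C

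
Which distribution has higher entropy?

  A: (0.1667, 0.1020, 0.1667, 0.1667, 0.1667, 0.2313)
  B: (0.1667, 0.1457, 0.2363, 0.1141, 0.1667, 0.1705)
B

Both distributions are close to uniform, making this a harder comparison.

H(A) = 2.5478 bits
H(B) = 2.5509 bits

The distribution closer to uniform has higher entropy.
Answer: B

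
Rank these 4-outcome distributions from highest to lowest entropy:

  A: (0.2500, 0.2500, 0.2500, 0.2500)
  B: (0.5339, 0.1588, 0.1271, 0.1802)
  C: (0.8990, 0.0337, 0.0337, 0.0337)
A > B > C

Key insight: Entropy is maximized by uniform distributions and minimized by concentrated distributions.

- Uniform distributions have maximum entropy log₂(4) = 2.0000 bits
- The more "peaked" or concentrated a distribution, the lower its entropy

Entropies:
  H(A) = 2.0000 bits
  H(B) = 1.7287 bits
  H(C) = 0.6322 bits

Ranking: A > B > C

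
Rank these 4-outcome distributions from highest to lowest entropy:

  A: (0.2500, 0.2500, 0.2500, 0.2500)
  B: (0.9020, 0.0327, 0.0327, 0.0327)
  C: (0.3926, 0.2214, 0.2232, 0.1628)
A > C > B

Key insight: Entropy is maximized by uniform distributions and minimized by concentrated distributions.

- Uniform distributions have maximum entropy log₂(4) = 2.0000 bits
- The more "peaked" or concentrated a distribution, the lower its entropy

Entropies:
  H(A) = 2.0000 bits
  H(B) = 0.6179 bits
  H(C) = 1.9204 bits

Ranking: A > C > B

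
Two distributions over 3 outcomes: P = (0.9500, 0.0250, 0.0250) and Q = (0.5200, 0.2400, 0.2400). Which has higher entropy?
Q

P is highly concentrated on one outcome (95%), making it nearly deterministic. Q spreads its mass more evenly (max 52%). The more spread-out distribution has higher entropy: H(P) ≈ 0.336 bits, H(Q) ≈ 1.479 bits.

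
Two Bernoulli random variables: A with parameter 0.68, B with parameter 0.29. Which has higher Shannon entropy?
A

For binary distributions, entropy is maximized at p=0.5 and decreases as p moves toward 0 or 1.

H(A) = H(0.68) = 0.9044 bits
H(B) = H(0.29) = 0.8687 bits

Distribution A (p=0.68) is closer to uniform (p=0.5), so it has higher entropy.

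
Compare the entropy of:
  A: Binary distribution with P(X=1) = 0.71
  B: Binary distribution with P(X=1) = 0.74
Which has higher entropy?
A

For binary distributions, entropy is maximized at p=0.5 and decreases as p moves toward 0 or 1.

H(A) = H(0.71) = 0.8687 bits
H(B) = H(0.74) = 0.8267 bits

Distribution A (p=0.71) is closer to uniform (p=0.5), so it has higher entropy.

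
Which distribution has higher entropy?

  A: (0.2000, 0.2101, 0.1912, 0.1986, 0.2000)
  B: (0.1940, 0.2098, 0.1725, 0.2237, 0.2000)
A

Both distributions are close to uniform, making this a harder comparison.

H(A) = 2.3213 bits
H(B) = 2.3166 bits

The distribution closer to uniform has higher entropy.
Answer: A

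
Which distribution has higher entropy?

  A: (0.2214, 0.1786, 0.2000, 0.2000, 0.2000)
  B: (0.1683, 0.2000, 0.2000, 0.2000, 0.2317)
A

Both distributions are close to uniform, making this a harder comparison.

H(A) = 2.3186 bits
H(B) = 2.3146 bits

The distribution closer to uniform has higher entropy.
Answer: A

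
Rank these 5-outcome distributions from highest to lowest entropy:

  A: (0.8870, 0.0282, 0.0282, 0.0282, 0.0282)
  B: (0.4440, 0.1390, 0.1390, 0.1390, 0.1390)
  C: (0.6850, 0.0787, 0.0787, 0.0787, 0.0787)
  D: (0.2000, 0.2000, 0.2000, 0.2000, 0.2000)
D > B > C > A

Key insight: Entropy is maximized by uniform distributions and minimized by concentrated distributions.

Entropies:
  H(A) = 0.7349 bits
  H(B) = 2.1029 bits
  H(C) = 1.5289 bits
  H(D) = 2.3219 bits

Ranking: D > B > C > A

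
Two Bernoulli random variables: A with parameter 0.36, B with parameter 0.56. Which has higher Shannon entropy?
B

For binary distributions, entropy is maximized at p=0.5 and decreases as p moves toward 0 or 1.

H(A) = H(0.36) = 0.9427 bits
H(B) = H(0.56) = 0.9896 bits

Distribution B (p=0.56) is closer to uniform (p=0.5), so it has higher entropy.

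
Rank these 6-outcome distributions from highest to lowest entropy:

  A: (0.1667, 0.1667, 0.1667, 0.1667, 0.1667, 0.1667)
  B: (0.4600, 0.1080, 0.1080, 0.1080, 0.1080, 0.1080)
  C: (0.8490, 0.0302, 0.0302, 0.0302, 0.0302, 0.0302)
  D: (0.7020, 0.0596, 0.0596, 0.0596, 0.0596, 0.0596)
A > B > D > C

Key insight: Entropy is maximized by uniform distributions and minimized by concentrated distributions.

Entropies:
  H(A) = 2.5850 bits
  H(B) = 2.2492 bits
  H(C) = 0.9629 bits
  H(D) = 1.5708 bits

Ranking: A > B > D > C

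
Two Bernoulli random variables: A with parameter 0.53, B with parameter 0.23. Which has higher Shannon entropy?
A

For binary distributions, entropy is maximized at p=0.5 and decreases as p moves toward 0 or 1.

H(A) = H(0.53) = 0.9974 bits
H(B) = H(0.23) = 0.7780 bits

Distribution A (p=0.53) is closer to uniform (p=0.5), so it has higher entropy.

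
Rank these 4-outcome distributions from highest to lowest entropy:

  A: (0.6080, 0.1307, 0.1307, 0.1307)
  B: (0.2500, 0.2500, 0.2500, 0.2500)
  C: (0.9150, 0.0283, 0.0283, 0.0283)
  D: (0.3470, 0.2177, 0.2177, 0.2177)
B > D > A > C

Key insight: Entropy is maximized by uniform distributions and minimized by concentrated distributions.

Entropies:
  H(A) = 1.5874 bits
  H(B) = 2.0000 bits
  H(C) = 0.5543 bits
  H(D) = 1.9663 bits

Ranking: B > D > A > C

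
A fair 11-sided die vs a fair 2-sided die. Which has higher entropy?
11-sided die

Both are uniform distributions; for uniform over n outcomes, H = log₂(n). H(11-sided) = log₂(11) = 3.459 bits and H(2-sided) = log₂(2) = 1.000 bits. More outcomes in a uniform distribution means higher entropy.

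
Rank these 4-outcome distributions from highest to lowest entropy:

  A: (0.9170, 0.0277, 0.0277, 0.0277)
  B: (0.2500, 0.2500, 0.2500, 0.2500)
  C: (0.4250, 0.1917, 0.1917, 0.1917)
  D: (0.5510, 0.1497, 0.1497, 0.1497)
B > C > D > A

Key insight: Entropy is maximized by uniform distributions and minimized by concentrated distributions.

Entropies:
  H(A) = 0.5442 bits
  H(B) = 2.0000 bits
  H(C) = 1.8951 bits
  H(D) = 1.7041 bits

Ranking: B > C > D > A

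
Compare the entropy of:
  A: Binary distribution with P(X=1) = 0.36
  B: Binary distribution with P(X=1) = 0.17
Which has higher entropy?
A

For binary distributions, entropy is maximized at p=0.5 and decreases as p moves toward 0 or 1.

H(A) = H(0.36) = 0.9427 bits
H(B) = H(0.17) = 0.6577 bits

Distribution A (p=0.36) is closer to uniform (p=0.5), so it has higher entropy.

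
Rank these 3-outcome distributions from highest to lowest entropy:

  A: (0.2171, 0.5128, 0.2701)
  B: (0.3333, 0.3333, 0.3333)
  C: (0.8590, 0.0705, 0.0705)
B > A > C

Key insight: Entropy is maximized by uniform distributions and minimized by concentrated distributions.

- Uniform distributions have maximum entropy log₂(3) = 1.5850 bits
- The more "peaked" or concentrated a distribution, the lower its entropy

Entropies:
  H(A) = 1.4825 bits
  H(B) = 1.5850 bits
  H(C) = 0.7279 bits

Ranking: B > A > C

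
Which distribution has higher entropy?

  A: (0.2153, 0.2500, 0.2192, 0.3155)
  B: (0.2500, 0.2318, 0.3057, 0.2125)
B

Both distributions are close to uniform, making this a harder comparison.

H(A) = 1.9821 bits
H(B) = 1.9864 bits

The distribution closer to uniform has higher entropy.
Answer: B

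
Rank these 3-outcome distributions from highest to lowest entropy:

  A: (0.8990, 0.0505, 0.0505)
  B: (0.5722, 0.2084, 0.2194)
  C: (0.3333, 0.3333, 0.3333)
C > B > A

Key insight: Entropy is maximized by uniform distributions and minimized by concentrated distributions.

- Uniform distributions have maximum entropy log₂(3) = 1.5850 bits
- The more "peaked" or concentrated a distribution, the lower its entropy

Entropies:
  H(A) = 0.5732 bits
  H(B) = 1.4124 bits
  H(C) = 1.5850 bits

Ranking: C > B > A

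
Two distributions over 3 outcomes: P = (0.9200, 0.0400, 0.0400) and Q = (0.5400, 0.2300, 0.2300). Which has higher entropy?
Q

P is highly concentrated on one outcome (92%), making it nearly deterministic. Q spreads its mass more evenly (max 54%). The more spread-out distribution has higher entropy: H(P) ≈ 0.482 bits, H(Q) ≈ 1.455 bits.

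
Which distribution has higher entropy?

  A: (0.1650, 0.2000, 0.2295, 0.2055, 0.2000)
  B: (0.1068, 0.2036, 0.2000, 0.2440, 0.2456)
A

Both distributions are close to uniform, making this a harder comparison.

H(A) = 2.3141 bits
H(B) = 2.2706 bits

The distribution closer to uniform has higher entropy.
Answer: A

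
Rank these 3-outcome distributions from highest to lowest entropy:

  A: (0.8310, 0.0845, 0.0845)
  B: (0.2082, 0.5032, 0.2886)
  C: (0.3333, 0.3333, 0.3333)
C > B > A

Key insight: Entropy is maximized by uniform distributions and minimized by concentrated distributions.

- Uniform distributions have maximum entropy log₂(3) = 1.5850 bits
- The more "peaked" or concentrated a distribution, the lower its entropy

Entropies:
  H(A) = 0.8244 bits
  H(B) = 1.4874 bits
  H(C) = 1.5850 bits

Ranking: C > B > A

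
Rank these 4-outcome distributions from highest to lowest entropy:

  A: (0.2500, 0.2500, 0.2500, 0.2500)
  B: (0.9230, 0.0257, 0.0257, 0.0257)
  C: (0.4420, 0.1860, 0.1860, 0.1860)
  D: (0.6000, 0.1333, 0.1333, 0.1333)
A > C > D > B

Key insight: Entropy is maximized by uniform distributions and minimized by concentrated distributions.

Entropies:
  H(A) = 2.0000 bits
  H(B) = 0.5136 bits
  H(C) = 1.8747 bits
  H(D) = 1.6049 bits

Ranking: A > C > D > B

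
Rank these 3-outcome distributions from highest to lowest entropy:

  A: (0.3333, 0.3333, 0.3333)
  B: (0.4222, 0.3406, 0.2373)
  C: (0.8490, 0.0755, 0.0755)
A > B > C

Key insight: Entropy is maximized by uniform distributions and minimized by concentrated distributions.

- Uniform distributions have maximum entropy log₂(3) = 1.5850 bits
- The more "peaked" or concentrated a distribution, the lower its entropy

Entropies:
  H(A) = 1.5850 bits
  H(B) = 1.5469 bits
  H(C) = 0.7633 bits

Ranking: A > B > C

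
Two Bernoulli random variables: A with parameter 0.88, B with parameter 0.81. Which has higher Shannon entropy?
B

For binary distributions, entropy is maximized at p=0.5 and decreases as p moves toward 0 or 1.

H(A) = H(0.88) = 0.5294 bits
H(B) = H(0.81) = 0.7015 bits

Distribution B (p=0.81) is closer to uniform (p=0.5), so it has higher entropy.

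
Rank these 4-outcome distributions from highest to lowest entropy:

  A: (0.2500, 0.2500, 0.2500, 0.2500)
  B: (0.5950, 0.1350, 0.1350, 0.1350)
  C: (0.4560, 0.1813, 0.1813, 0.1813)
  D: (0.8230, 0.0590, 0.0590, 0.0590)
A > C > B > D

Key insight: Entropy is maximized by uniform distributions and minimized by concentrated distributions.

Entropies:
  H(A) = 2.0000 bits
  H(B) = 1.6157 bits
  H(C) = 1.8566 bits
  H(D) = 0.9540 bits

Ranking: A > C > B > D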